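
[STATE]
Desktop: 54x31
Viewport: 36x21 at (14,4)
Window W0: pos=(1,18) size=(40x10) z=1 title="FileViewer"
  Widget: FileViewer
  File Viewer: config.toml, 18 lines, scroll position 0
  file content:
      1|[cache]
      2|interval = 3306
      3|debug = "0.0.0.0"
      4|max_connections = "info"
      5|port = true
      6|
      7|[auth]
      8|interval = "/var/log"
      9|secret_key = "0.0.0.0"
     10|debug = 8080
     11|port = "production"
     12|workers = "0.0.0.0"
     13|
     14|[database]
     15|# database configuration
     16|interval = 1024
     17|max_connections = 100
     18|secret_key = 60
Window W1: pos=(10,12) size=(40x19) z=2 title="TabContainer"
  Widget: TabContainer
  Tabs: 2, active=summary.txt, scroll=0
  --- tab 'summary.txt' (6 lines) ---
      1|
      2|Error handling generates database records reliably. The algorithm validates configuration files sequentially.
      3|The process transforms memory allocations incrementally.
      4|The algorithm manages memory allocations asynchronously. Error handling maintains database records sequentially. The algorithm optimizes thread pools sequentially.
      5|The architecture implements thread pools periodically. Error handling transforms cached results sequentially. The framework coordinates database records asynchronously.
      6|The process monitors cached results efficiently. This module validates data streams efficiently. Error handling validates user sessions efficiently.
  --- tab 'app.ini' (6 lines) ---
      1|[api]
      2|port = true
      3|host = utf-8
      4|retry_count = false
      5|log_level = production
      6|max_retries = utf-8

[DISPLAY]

                                    
                                    
                                    
                                    
                                    
                                    
                                    
                                    
━━━━━━━━━━━━━━━━━━━━━━━━━━━━━━━━━━━┓
bContainer                         ┃
───────────────────────────────────┨
mmary.txt]│ app.ini                ┃
───────────────────────────────────┃
                                   ┃
or handling generates database reco┃
 process transforms memory allocati┃
 algorithm manages memory allocatio┃
 architecture implements thread poo┃
 process monitors cached results ef┃
                                   ┃
                                   ┃


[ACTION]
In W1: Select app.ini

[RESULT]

                                    
                                    
                                    
                                    
                                    
                                    
                                    
                                    
━━━━━━━━━━━━━━━━━━━━━━━━━━━━━━━━━━━┓
bContainer                         ┃
───────────────────────────────────┨
mmary.txt │[app.ini]               ┃
───────────────────────────────────┃
i]                                 ┃
t = true                           ┃
t = utf-8                          ┃
ry_count = false                   ┃
_level = production                ┃
_retries = utf-8                   ┃
                                   ┃
                                   ┃


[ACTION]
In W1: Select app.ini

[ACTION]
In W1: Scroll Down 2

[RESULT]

                                    
                                    
                                    
                                    
                                    
                                    
                                    
                                    
━━━━━━━━━━━━━━━━━━━━━━━━━━━━━━━━━━━┓
bContainer                         ┃
───────────────────────────────────┨
mmary.txt │[app.ini]               ┃
───────────────────────────────────┃
t = utf-8                          ┃
ry_count = false                   ┃
_level = production                ┃
_retries = utf-8                   ┃
                                   ┃
                                   ┃
                                   ┃
                                   ┃


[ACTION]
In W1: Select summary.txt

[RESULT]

                                    
                                    
                                    
                                    
                                    
                                    
                                    
                                    
━━━━━━━━━━━━━━━━━━━━━━━━━━━━━━━━━━━┓
bContainer                         ┃
───────────────────────────────────┨
mmary.txt]│ app.ini                ┃
───────────────────────────────────┃
                                   ┃
or handling generates database reco┃
 process transforms memory allocati┃
 algorithm manages memory allocatio┃
 architecture implements thread poo┃
 process monitors cached results ef┃
                                   ┃
                                   ┃


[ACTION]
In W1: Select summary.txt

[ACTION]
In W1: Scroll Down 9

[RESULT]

                                    
                                    
                                    
                                    
                                    
                                    
                                    
                                    
━━━━━━━━━━━━━━━━━━━━━━━━━━━━━━━━━━━┓
bContainer                         ┃
───────────────────────────────────┨
mmary.txt]│ app.ini                ┃
───────────────────────────────────┃
 process monitors cached results ef┃
                                   ┃
                                   ┃
                                   ┃
                                   ┃
                                   ┃
                                   ┃
                                   ┃


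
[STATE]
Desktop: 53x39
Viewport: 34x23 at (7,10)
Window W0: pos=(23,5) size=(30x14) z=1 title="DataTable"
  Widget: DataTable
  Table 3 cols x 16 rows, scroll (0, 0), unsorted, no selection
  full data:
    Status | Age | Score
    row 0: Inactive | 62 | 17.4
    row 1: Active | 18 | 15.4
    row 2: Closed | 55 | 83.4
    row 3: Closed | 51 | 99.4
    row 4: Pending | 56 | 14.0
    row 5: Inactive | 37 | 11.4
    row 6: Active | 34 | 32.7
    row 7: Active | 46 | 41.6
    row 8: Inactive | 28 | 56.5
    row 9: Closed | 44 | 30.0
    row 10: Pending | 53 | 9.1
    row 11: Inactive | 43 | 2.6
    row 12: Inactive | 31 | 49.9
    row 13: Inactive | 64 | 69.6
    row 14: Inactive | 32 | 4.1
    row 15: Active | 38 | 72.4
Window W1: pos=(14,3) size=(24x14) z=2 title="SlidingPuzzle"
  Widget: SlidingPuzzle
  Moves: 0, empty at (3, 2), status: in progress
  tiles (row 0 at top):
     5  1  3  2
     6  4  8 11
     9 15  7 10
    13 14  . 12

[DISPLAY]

       ┃├────┼────┼────┼────┤ ┃7.4
       ┃│  9 │ 15 │  7 │ 10 │ ┃5.4
       ┃├────┼────┼────┼────┤ ┃3.4
       ┃│ 13 │ 14 │    │ 12 │ ┃9.4
       ┃└────┴────┴────┴────┘ ┃4.0
       ┃Moves: 0              ┃1.4
       ┗━━━━━━━━━━━━━━━━━━━━━━┛2.7
                ┃Active  │46 │41.6
                ┗━━━━━━━━━━━━━━━━━
                                  
                                  
                                  
                                  
                                  
                                  
                                  
                                  
                                  
                                  
                                  
                                  
                                  
                                  


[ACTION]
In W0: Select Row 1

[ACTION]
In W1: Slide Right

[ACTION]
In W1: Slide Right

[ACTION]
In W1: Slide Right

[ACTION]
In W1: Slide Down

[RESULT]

       ┃├────┼────┼────┼────┤ ┃7.4
       ┃│    │ 15 │  7 │ 10 │ ┃5.4
       ┃├────┼────┼────┼────┤ ┃3.4
       ┃│  9 │ 13 │ 14 │ 12 │ ┃9.4
       ┃└────┴────┴────┴────┘ ┃4.0
       ┃Moves: 3              ┃1.4
       ┗━━━━━━━━━━━━━━━━━━━━━━┛2.7
                ┃Active  │46 │41.6
                ┗━━━━━━━━━━━━━━━━━
                                  
                                  
                                  
                                  
                                  
                                  
                                  
                                  
                                  
                                  
                                  
                                  
                                  
                                  


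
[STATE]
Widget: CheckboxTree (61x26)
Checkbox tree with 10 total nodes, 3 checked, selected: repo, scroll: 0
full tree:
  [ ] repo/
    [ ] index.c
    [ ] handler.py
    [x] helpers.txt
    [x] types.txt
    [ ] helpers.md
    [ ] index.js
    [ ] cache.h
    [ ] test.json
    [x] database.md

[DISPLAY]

>[-] repo/                                                   
   [ ] index.c                                               
   [ ] handler.py                                            
   [x] helpers.txt                                           
   [x] types.txt                                             
   [ ] helpers.md                                            
   [ ] index.js                                              
   [ ] cache.h                                               
   [ ] test.json                                             
   [x] database.md                                           
                                                             
                                                             
                                                             
                                                             
                                                             
                                                             
                                                             
                                                             
                                                             
                                                             
                                                             
                                                             
                                                             
                                                             
                                                             
                                                             


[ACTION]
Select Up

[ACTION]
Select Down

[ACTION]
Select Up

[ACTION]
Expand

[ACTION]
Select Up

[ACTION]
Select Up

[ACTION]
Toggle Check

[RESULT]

>[x] repo/                                                   
   [x] index.c                                               
   [x] handler.py                                            
   [x] helpers.txt                                           
   [x] types.txt                                             
   [x] helpers.md                                            
   [x] index.js                                              
   [x] cache.h                                               
   [x] test.json                                             
   [x] database.md                                           
                                                             
                                                             
                                                             
                                                             
                                                             
                                                             
                                                             
                                                             
                                                             
                                                             
                                                             
                                                             
                                                             
                                                             
                                                             
                                                             


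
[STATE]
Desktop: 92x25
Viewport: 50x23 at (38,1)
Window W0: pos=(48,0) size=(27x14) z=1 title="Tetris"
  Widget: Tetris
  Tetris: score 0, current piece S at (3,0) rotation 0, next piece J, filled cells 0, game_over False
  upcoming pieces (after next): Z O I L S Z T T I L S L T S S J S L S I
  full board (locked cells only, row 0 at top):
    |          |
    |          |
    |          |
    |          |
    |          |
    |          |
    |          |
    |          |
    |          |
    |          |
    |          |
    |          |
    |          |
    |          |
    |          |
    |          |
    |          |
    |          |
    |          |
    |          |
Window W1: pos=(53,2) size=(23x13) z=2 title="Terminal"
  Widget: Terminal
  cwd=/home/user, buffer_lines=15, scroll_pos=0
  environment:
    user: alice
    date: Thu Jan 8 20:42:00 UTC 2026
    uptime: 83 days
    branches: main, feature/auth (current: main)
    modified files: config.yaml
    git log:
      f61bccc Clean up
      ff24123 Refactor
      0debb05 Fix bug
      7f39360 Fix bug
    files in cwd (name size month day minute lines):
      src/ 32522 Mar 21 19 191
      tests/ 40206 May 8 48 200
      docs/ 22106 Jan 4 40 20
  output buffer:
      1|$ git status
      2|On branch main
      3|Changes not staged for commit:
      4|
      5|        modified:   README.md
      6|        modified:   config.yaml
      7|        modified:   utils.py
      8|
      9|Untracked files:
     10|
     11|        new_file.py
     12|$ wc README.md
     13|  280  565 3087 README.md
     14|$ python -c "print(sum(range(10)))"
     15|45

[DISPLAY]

          ┃ Tetris                  ┃             
          ┠────┏━━━━━━━━━━━━━━━━━━━━━┓            
          ┃    ┃ Terminal            ┃            
          ┃    ┠─────────────────────┨            
          ┃    ┃$ git status         ┃            
          ┃    ┃On branch main       ┃            
          ┃    ┃Changes not staged fo┃            
          ┃    ┃                     ┃            
          ┃    ┃        modified:   R┃            
          ┃    ┃        modified:   c┃            
          ┃    ┃        modified:   u┃            
          ┃    ┃                     ┃            
          ┗━━━━┃Untracked files:     ┃            
               ┗━━━━━━━━━━━━━━━━━━━━━┛            
                                                  
                                                  
                                                  
                                                  
                                                  
                                                  
                                                  
                                                  
                                                  


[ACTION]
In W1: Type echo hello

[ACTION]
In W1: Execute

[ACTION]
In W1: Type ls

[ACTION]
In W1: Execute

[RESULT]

          ┃ Tetris                  ┃             
          ┠────┏━━━━━━━━━━━━━━━━━━━━━┓            
          ┃    ┃ Terminal            ┃            
          ┃    ┠─────────────────────┨            
          ┃    ┃$ wc README.md       ┃            
          ┃    ┃  280  565 3087 READM┃            
          ┃    ┃$ python -c "print(su┃            
          ┃    ┃45                   ┃            
          ┃    ┃$ echo hello         ┃            
          ┃    ┃hello                ┃            
          ┃    ┃$ ls                 ┃            
          ┃    ┃src/  tests/  docs/  ┃            
          ┗━━━━┃$ █                  ┃            
               ┗━━━━━━━━━━━━━━━━━━━━━┛            
                                                  
                                                  
                                                  
                                                  
                                                  
                                                  
                                                  
                                                  
                                                  


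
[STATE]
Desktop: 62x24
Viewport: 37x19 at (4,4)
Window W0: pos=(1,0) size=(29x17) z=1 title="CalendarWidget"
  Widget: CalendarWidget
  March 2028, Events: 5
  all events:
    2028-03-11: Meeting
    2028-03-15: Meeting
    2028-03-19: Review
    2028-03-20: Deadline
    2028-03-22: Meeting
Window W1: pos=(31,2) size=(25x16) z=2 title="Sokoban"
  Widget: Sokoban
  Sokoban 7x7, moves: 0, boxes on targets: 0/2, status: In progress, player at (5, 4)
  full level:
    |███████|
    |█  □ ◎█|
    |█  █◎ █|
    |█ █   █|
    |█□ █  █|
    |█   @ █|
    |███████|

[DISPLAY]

 Tu We Th Fr Sa Su       ┃ ┠─────────
     1  2  3  4  5       ┃ ┃███████  
  7  8  9 10 11* 12      ┃ ┃█  □ ◎█  
 14 15* 16 17 18 19*     ┃ ┃█  █◎ █  
* 21 22* 23 24 25 26     ┃ ┃█ █   █  
 28 29 30 31             ┃ ┃█□ █  █  
                         ┃ ┃█   @ █  
                         ┃ ┃███████  
                         ┃ ┃Moves: 0 
                         ┃ ┃         
                         ┃ ┃         
                         ┃ ┃         
━━━━━━━━━━━━━━━━━━━━━━━━━┛ ┃         
                           ┗━━━━━━━━━
                                     
                                     
                                     
                                     
                                     


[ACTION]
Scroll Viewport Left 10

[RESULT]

 ┃Mo Tu We Th Fr Sa Su       ┃ ┠─────
 ┃       1  2  3  4  5       ┃ ┃█████
 ┃ 6  7  8  9 10 11* 12      ┃ ┃█  □ 
 ┃13 14 15* 16 17 18 19*     ┃ ┃█  █◎
 ┃20* 21 22* 23 24 25 26     ┃ ┃█ █  
 ┃27 28 29 30 31             ┃ ┃█□ █ 
 ┃                           ┃ ┃█   @
 ┃                           ┃ ┃█████
 ┃                           ┃ ┃Moves
 ┃                           ┃ ┃     
 ┃                           ┃ ┃     
 ┃                           ┃ ┃     
 ┗━━━━━━━━━━━━━━━━━━━━━━━━━━━┛ ┃     
                               ┗━━━━━
                                     
                                     
                                     
                                     
                                     


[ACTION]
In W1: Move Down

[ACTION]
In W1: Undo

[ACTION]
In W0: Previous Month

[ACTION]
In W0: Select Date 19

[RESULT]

 ┃Mo Tu We Th Fr Sa Su       ┃ ┠─────
 ┃    1  2  3  4  5  6       ┃ ┃█████
 ┃ 7  8  9 10 11 12 13       ┃ ┃█  □ 
 ┃14 15 16 17 18 [19] 20     ┃ ┃█  █◎
 ┃21 22 23 24 25 26 27       ┃ ┃█ █  
 ┃28 29                      ┃ ┃█□ █ 
 ┃                           ┃ ┃█   @
 ┃                           ┃ ┃█████
 ┃                           ┃ ┃Moves
 ┃                           ┃ ┃     
 ┃                           ┃ ┃     
 ┃                           ┃ ┃     
 ┗━━━━━━━━━━━━━━━━━━━━━━━━━━━┛ ┃     
                               ┗━━━━━
                                     
                                     
                                     
                                     
                                     


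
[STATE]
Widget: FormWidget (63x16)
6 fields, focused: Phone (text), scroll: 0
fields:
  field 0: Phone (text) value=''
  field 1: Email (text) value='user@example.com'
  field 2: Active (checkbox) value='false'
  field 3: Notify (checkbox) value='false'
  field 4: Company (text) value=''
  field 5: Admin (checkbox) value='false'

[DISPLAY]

> Phone:      [                                               ]
  Email:      [user@example.com                               ]
  Active:     [ ]                                              
  Notify:     [ ]                                              
  Company:    [                                               ]
  Admin:      [ ]                                              
                                                               
                                                               
                                                               
                                                               
                                                               
                                                               
                                                               
                                                               
                                                               
                                                               


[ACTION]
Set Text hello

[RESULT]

> Phone:      [hello                                          ]
  Email:      [user@example.com                               ]
  Active:     [ ]                                              
  Notify:     [ ]                                              
  Company:    [                                               ]
  Admin:      [ ]                                              
                                                               
                                                               
                                                               
                                                               
                                                               
                                                               
                                                               
                                                               
                                                               
                                                               


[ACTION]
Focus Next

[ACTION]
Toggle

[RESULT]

  Phone:      [hello                                          ]
> Email:      [user@example.com                               ]
  Active:     [ ]                                              
  Notify:     [ ]                                              
  Company:    [                                               ]
  Admin:      [ ]                                              
                                                               
                                                               
                                                               
                                                               
                                                               
                                                               
                                                               
                                                               
                                                               
                                                               


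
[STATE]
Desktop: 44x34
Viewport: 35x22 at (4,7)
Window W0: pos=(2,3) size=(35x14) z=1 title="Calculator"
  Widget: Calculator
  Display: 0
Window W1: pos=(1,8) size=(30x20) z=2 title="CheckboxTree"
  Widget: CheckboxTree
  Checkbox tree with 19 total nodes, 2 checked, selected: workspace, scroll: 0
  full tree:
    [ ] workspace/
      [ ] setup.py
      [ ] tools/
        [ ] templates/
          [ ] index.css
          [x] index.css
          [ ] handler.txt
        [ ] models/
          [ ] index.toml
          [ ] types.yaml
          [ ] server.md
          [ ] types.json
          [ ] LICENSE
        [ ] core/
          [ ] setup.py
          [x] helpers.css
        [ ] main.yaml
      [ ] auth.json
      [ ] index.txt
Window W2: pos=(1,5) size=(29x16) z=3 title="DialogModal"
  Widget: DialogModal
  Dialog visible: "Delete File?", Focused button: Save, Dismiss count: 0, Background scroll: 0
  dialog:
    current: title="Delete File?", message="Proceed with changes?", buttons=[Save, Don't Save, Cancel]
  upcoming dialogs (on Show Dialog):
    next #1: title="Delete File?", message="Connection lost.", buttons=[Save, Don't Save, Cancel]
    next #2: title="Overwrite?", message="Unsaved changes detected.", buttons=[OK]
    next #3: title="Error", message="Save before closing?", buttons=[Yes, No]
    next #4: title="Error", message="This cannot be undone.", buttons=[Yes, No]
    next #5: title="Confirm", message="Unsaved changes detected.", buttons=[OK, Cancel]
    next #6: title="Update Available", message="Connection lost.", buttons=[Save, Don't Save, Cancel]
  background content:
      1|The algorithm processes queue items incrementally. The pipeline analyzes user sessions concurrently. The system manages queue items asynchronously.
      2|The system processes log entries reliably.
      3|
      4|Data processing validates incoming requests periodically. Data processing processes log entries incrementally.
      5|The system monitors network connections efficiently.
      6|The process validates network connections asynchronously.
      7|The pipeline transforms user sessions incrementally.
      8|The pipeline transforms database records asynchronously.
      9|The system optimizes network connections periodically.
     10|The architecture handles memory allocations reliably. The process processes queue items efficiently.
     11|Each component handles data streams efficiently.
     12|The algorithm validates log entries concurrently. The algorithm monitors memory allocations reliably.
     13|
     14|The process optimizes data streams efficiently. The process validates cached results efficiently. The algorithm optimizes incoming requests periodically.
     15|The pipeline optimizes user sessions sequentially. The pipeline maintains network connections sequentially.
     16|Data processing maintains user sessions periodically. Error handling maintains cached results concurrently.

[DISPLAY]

─────────────────────────┨      ┃  
e algorithm processes que┃┓     ┃  
e system processes log en┃┃     ┃  
                         ┃┨     ┃  
┌─────────────────────┐ i┃┃     ┃  
│     Delete File?    │rk┃┃     ┃  
│Proceed with changes?│wo┃┃     ┃  
│[Save]  Don't Save   │se┃┃     ┃  
└─────────────────────┘at┃┃     ┃  
e system optimizes networ┃┃━━━━━┛  
e architecture handles me┃┃        
ch component handles data┃┃        
e algorithm validates log┃┃        
━━━━━━━━━━━━━━━━━━━━━━━━━┛┃        
     [ ] server.md        ┃        
     [ ] types.json       ┃        
     [ ] LICENSE          ┃        
   [-] core/              ┃        
     [ ] setup.py         ┃        
     [x] helpers.css      ┃        
━━━━━━━━━━━━━━━━━━━━━━━━━━┛        
                                   


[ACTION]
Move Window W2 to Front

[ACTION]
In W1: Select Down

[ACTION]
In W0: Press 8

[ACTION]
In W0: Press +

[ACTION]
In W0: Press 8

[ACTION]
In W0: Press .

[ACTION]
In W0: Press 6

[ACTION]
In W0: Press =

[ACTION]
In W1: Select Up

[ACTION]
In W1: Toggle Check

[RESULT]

─────────────────────────┨      ┃  
e algorithm processes que┃┓     ┃  
e system processes log en┃┃     ┃  
                         ┃┨     ┃  
┌─────────────────────┐ i┃┃     ┃  
│     Delete File?    │rk┃┃     ┃  
│Proceed with changes?│wo┃┃     ┃  
│[Save]  Don't Save   │se┃┃     ┃  
└─────────────────────┘at┃┃     ┃  
e system optimizes networ┃┃━━━━━┛  
e architecture handles me┃┃        
ch component handles data┃┃        
e algorithm validates log┃┃        
━━━━━━━━━━━━━━━━━━━━━━━━━┛┃        
     [x] server.md        ┃        
     [x] types.json       ┃        
     [x] LICENSE          ┃        
   [x] core/              ┃        
     [x] setup.py         ┃        
     [x] helpers.css      ┃        
━━━━━━━━━━━━━━━━━━━━━━━━━━┛        
                                   


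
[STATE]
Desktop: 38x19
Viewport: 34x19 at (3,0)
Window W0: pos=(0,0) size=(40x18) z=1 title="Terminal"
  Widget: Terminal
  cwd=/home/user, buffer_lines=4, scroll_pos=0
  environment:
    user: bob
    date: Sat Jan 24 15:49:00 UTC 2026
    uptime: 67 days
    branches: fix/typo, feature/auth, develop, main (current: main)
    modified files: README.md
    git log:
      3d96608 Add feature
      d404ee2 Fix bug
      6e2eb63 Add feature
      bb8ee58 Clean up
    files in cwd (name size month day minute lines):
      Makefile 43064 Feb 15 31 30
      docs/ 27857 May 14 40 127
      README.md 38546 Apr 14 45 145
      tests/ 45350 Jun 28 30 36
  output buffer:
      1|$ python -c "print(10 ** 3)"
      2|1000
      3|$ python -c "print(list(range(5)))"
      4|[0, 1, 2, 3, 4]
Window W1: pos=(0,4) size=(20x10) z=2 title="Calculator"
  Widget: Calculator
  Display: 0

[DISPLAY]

━━━━━━━━━━━━━━━━━━━━━━━━━━━━━━━━━━
erminal                           
──────────────────────────────────
python -c "print(10 ** 3)"        
━━━━━━━━━━━━━━━━┓                 
alculator       ┃list(range(5)))" 
────────────────┨                 
               0┃                 
──┬───┬───┬───┐ ┃                 
7 │ 8 │ 9 │ ÷ │ ┃                 
──┼───┼───┼───┤ ┃                 
4 │ 5 │ 6 │ × │ ┃                 
──┴───┴───┴───┘ ┃                 
━━━━━━━━━━━━━━━━┛                 
                                  
                                  
                                  
━━━━━━━━━━━━━━━━━━━━━━━━━━━━━━━━━━
                                  


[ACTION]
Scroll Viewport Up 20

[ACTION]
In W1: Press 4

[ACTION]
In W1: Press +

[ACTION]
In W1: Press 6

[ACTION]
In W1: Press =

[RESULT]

━━━━━━━━━━━━━━━━━━━━━━━━━━━━━━━━━━
erminal                           
──────────────────────────────────
python -c "print(10 ** 3)"        
━━━━━━━━━━━━━━━━┓                 
alculator       ┃list(range(5)))" 
────────────────┨                 
              10┃                 
──┬───┬───┬───┐ ┃                 
7 │ 8 │ 9 │ ÷ │ ┃                 
──┼───┼───┼───┤ ┃                 
4 │ 5 │ 6 │ × │ ┃                 
──┴───┴───┴───┘ ┃                 
━━━━━━━━━━━━━━━━┛                 
                                  
                                  
                                  
━━━━━━━━━━━━━━━━━━━━━━━━━━━━━━━━━━
                                  


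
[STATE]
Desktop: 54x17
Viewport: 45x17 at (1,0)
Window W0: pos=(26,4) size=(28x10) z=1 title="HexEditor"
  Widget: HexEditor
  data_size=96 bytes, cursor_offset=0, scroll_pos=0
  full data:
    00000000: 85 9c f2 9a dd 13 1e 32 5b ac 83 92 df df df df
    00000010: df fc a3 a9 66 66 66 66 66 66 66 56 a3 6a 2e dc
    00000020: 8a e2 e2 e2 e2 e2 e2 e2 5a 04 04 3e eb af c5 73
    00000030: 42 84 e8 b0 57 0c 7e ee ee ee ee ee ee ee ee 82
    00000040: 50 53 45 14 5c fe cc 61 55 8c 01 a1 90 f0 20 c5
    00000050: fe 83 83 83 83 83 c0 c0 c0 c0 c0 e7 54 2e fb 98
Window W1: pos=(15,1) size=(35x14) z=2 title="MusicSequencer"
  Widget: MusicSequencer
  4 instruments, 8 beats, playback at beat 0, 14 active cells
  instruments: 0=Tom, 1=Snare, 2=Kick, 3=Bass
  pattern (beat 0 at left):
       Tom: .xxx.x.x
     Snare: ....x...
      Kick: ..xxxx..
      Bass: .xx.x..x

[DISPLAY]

                                             
              ┏━━━━━━━━━━━━━━━━━━━━━━━━━━━━━━
              ┃ MusicSequencer               
              ┠──────────────────────────────
              ┃      ▼1234567                
              ┃   Tom·███·█·█                
              ┃ Snare····█···                
              ┃  Kick··████··                
              ┃  Bass·██·█··█                
              ┃                              
              ┃                              
              ┃                              
              ┃                              
              ┃                              
              ┗━━━━━━━━━━━━━━━━━━━━━━━━━━━━━━
                                             
                                             


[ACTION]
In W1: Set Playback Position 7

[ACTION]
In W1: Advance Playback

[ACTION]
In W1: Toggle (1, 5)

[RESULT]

                                             
              ┏━━━━━━━━━━━━━━━━━━━━━━━━━━━━━━
              ┃ MusicSequencer               
              ┠──────────────────────────────
              ┃      ▼1234567                
              ┃   Tom·███·█·█                
              ┃ Snare····██··                
              ┃  Kick··████··                
              ┃  Bass·██·█··█                
              ┃                              
              ┃                              
              ┃                              
              ┃                              
              ┃                              
              ┗━━━━━━━━━━━━━━━━━━━━━━━━━━━━━━
                                             
                                             


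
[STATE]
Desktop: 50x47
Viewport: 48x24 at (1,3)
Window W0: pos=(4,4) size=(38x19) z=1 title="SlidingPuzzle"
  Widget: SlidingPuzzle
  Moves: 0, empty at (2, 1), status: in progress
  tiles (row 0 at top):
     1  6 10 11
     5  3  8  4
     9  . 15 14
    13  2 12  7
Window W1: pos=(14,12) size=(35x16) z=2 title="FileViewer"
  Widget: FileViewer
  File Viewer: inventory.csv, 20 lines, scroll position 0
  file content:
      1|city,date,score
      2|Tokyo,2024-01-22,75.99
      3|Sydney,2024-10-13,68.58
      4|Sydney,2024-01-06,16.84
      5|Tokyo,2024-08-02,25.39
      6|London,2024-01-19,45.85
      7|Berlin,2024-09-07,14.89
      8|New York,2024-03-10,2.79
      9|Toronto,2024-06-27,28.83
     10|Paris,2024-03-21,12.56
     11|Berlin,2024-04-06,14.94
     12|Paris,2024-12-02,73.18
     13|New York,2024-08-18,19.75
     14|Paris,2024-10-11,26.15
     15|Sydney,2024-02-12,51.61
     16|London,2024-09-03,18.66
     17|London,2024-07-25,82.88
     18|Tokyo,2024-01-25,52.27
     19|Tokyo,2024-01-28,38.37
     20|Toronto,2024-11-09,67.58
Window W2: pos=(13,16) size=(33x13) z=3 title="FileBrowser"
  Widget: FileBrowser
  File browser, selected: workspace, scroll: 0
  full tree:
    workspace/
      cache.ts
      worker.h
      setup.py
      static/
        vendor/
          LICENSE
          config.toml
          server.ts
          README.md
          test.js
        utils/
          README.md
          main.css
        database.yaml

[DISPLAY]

                                                
   ┏━━━━━━━━━━━━━━━━━━━━━━━━━━━━━━━━━━━━┓       
   ┃ SlidingPuzzle                      ┃       
   ┠────────────────────────────────────┨       
   ┃┌────┬────┬────┬────┐               ┃       
   ┃│  1 │  6 │ 10 │ 11 │               ┃       
   ┃├────┼────┼────┼────┤               ┃       
   ┃│  5 │  3 │  8 │  4 │               ┃       
   ┃├────┼────┼────┼────┤               ┃       
   ┃│  9 │   ┏━━━━━━━━━━━━━━━━━━━━━━━━━━━━━━━━━┓
   ┃├────┼───┃ FileViewer                      ┃
   ┃│ 13 │  2┠─────────────────────────────────┨
   ┃└────┴───┃city,date,score                 ▲┃
   ┃Moves: 0┏━━━━━━━━━━━━━━━━━━━━━━━━━━━━━━━┓ █┃
   ┃        ┃ FileBrowser                   ┃ ░┃
   ┃        ┠───────────────────────────────┨ ░┃
   ┃        ┃> [-] workspace/               ┃ ░┃
   ┃        ┃    cache.ts                   ┃ ░┃
   ┃        ┃    worker.h                   ┃ ░┃
   ┗━━━━━━━━┃    setup.py                   ┃ ░┃
            ┃    [+] static/                ┃ ░┃
            ┃                               ┃ ░┃
            ┃                               ┃ ░┃
            ┃                               ┃ ▼┃


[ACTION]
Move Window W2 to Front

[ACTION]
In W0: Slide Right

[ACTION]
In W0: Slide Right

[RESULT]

                                                
   ┏━━━━━━━━━━━━━━━━━━━━━━━━━━━━━━━━━━━━┓       
   ┃ SlidingPuzzle                      ┃       
   ┠────────────────────────────────────┨       
   ┃┌────┬────┬────┬────┐               ┃       
   ┃│  1 │  6 │ 10 │ 11 │               ┃       
   ┃├────┼────┼────┼────┤               ┃       
   ┃│  5 │  3 │  8 │  4 │               ┃       
   ┃├────┼────┼────┼────┤               ┃       
   ┃│    │  9┏━━━━━━━━━━━━━━━━━━━━━━━━━━━━━━━━━┓
   ┃├────┼───┃ FileViewer                      ┃
   ┃│ 13 │  2┠─────────────────────────────────┨
   ┃└────┴───┃city,date,score                 ▲┃
   ┃Moves: 1┏━━━━━━━━━━━━━━━━━━━━━━━━━━━━━━━┓ █┃
   ┃        ┃ FileBrowser                   ┃ ░┃
   ┃        ┠───────────────────────────────┨ ░┃
   ┃        ┃> [-] workspace/               ┃ ░┃
   ┃        ┃    cache.ts                   ┃ ░┃
   ┃        ┃    worker.h                   ┃ ░┃
   ┗━━━━━━━━┃    setup.py                   ┃ ░┃
            ┃    [+] static/                ┃ ░┃
            ┃                               ┃ ░┃
            ┃                               ┃ ░┃
            ┃                               ┃ ▼┃


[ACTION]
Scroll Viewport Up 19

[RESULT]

                                                
                                                
                                                
                                                
   ┏━━━━━━━━━━━━━━━━━━━━━━━━━━━━━━━━━━━━┓       
   ┃ SlidingPuzzle                      ┃       
   ┠────────────────────────────────────┨       
   ┃┌────┬────┬────┬────┐               ┃       
   ┃│  1 │  6 │ 10 │ 11 │               ┃       
   ┃├────┼────┼────┼────┤               ┃       
   ┃│  5 │  3 │  8 │  4 │               ┃       
   ┃├────┼────┼────┼────┤               ┃       
   ┃│    │  9┏━━━━━━━━━━━━━━━━━━━━━━━━━━━━━━━━━┓
   ┃├────┼───┃ FileViewer                      ┃
   ┃│ 13 │  2┠─────────────────────────────────┨
   ┃└────┴───┃city,date,score                 ▲┃
   ┃Moves: 1┏━━━━━━━━━━━━━━━━━━━━━━━━━━━━━━━┓ █┃
   ┃        ┃ FileBrowser                   ┃ ░┃
   ┃        ┠───────────────────────────────┨ ░┃
   ┃        ┃> [-] workspace/               ┃ ░┃
   ┃        ┃    cache.ts                   ┃ ░┃
   ┃        ┃    worker.h                   ┃ ░┃
   ┗━━━━━━━━┃    setup.py                   ┃ ░┃
            ┃    [+] static/                ┃ ░┃


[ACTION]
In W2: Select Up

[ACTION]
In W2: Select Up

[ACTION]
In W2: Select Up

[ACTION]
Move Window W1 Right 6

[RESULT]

                                                
                                                
                                                
                                                
   ┏━━━━━━━━━━━━━━━━━━━━━━━━━━━━━━━━━━━━┓       
   ┃ SlidingPuzzle                      ┃       
   ┠────────────────────────────────────┨       
   ┃┌────┬────┬────┬────┐               ┃       
   ┃│  1 │  6 │ 10 │ 11 │               ┃       
   ┃├────┼────┼────┼────┤               ┃       
   ┃│  5 │  3 │  8 │  4 │               ┃       
   ┃├────┼────┼────┼────┤               ┃       
   ┃│    │  9 ┏━━━━━━━━━━━━━━━━━━━━━━━━━━━━━━━━━
   ┃├────┼────┃ FileViewer                      
   ┃│ 13 │  2 ┠─────────────────────────────────
   ┃└────┴────┃city,date,score                 ▲
   ┃Moves: 1┏━━━━━━━━━━━━━━━━━━━━━━━━━━━━━━━┓  █
   ┃        ┃ FileBrowser                   ┃  ░
   ┃        ┠───────────────────────────────┨  ░
   ┃        ┃> [-] workspace/               ┃  ░
   ┃        ┃    cache.ts                   ┃  ░
   ┃        ┃    worker.h                   ┃  ░
   ┗━━━━━━━━┃    setup.py                   ┃  ░
            ┃    [+] static/                ┃  ░
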